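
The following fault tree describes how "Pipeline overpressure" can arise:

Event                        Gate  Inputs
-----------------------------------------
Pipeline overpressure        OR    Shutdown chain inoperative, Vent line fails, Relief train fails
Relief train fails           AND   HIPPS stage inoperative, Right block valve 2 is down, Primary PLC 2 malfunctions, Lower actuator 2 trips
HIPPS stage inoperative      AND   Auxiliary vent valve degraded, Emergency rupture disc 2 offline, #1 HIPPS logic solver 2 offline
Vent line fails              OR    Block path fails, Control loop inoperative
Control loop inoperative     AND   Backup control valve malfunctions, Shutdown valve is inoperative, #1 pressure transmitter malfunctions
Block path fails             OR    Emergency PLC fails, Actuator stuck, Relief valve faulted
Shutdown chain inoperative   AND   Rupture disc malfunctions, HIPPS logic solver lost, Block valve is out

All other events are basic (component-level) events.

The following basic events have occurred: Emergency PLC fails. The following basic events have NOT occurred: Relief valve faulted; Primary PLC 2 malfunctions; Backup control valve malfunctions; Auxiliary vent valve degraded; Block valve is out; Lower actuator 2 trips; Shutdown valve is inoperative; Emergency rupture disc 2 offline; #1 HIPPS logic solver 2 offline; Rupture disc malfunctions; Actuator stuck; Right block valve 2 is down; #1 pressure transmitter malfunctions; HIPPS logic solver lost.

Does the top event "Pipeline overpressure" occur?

Shutdown chain inoperative [AND]: Rupture disc malfunctions=not, HIPPS logic solver lost=not, Block valve is out=not → not all inputs occur → does not occur.
Block path fails [OR]: Emergency PLC fails=occurs, Actuator stuck=not, Relief valve faulted=not → at least one input occurs → occurs.
Control loop inoperative [AND]: Backup control valve malfunctions=not, Shutdown valve is inoperative=not, #1 pressure transmitter malfunctions=not → not all inputs occur → does not occur.
Vent line fails [OR]: Block path fails=occurs, Control loop inoperative=not → at least one input occurs → occurs.
HIPPS stage inoperative [AND]: Auxiliary vent valve degraded=not, Emergency rupture disc 2 offline=not, #1 HIPPS logic solver 2 offline=not → not all inputs occur → does not occur.
Relief train fails [AND]: HIPPS stage inoperative=not, Right block valve 2 is down=not, Primary PLC 2 malfunctions=not, Lower actuator 2 trips=not → not all inputs occur → does not occur.
Pipeline overpressure [OR]: Shutdown chain inoperative=not, Vent line fails=occurs, Relief train fails=not → at least one input occurs → occurs.

Yes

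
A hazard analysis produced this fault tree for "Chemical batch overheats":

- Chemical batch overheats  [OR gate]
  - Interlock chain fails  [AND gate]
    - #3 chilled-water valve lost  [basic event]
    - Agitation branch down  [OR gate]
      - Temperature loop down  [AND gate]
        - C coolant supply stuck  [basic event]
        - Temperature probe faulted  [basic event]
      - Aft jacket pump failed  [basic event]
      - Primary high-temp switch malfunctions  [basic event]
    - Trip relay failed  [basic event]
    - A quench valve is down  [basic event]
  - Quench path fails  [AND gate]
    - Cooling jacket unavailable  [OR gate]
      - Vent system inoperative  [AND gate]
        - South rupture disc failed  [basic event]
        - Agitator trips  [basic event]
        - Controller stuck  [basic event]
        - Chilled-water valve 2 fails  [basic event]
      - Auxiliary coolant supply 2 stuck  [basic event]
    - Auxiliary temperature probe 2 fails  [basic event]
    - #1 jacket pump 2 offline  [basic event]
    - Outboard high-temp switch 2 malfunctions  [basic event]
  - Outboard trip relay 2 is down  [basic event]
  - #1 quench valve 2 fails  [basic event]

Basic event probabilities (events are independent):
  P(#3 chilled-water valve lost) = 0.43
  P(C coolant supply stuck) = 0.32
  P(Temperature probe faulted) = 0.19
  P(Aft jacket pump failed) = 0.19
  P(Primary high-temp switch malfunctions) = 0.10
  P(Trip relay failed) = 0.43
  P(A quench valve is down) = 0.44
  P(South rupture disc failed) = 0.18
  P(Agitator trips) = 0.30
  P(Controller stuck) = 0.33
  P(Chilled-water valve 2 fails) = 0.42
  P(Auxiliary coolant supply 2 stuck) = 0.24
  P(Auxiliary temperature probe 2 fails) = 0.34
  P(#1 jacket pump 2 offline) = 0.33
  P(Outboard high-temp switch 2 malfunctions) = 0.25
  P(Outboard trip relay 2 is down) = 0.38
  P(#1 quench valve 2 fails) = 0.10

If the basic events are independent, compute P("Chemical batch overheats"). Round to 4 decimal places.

0.4601

P(Temperature loop down) [AND] = 0.32 × 0.19 = 0.060800
P(Agitation branch down) [OR] = 1 − (1−0.060800) × (1−0.19) × (1−0.10) = 0.315323
P(Interlock chain fails) [AND] = 0.43 × 0.315323 × 0.43 × 0.44 = 0.025653
P(Vent system inoperative) [AND] = 0.18 × 0.30 × 0.33 × 0.42 = 0.007484
P(Cooling jacket unavailable) [OR] = 1 − (1−0.007484) × (1−0.24) = 0.245688
P(Quench path fails) [AND] = 0.245688 × 0.34 × 0.33 × 0.25 = 0.006892
P(Chemical batch overheats) [OR] = 1 − (1−0.025653) × (1−0.006892) × (1−0.38) × (1−0.10) = 0.460061
Rounded to 4 decimal places: P(Chemical batch overheats) ≈ 0.4601.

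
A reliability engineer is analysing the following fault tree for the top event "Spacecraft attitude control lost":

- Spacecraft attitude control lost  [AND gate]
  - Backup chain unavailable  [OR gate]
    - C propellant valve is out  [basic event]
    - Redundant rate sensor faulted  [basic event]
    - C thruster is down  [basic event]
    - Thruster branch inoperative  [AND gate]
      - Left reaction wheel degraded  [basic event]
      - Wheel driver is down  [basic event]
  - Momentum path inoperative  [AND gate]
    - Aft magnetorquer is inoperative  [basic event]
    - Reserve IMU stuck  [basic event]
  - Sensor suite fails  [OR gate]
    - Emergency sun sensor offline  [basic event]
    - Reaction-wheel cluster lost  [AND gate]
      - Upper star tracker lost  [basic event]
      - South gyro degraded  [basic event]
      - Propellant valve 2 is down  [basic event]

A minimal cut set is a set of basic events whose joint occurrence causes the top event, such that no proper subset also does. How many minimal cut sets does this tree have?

Thruster branch inoperative [AND]: one cut set from each child combined → 1 × 1 = 1 cut set(s).
Backup chain unavailable [OR]: union of children's cut sets → 4 cut set(s).
Momentum path inoperative [AND]: one cut set from each child combined → 1 × 1 = 1 cut set(s).
Reaction-wheel cluster lost [AND]: one cut set from each child combined → 1 × 1 × 1 = 1 cut set(s).
Sensor suite fails [OR]: union of children's cut sets → 2 cut set(s).
Spacecraft attitude control lost [AND]: one cut set from each child combined → 4 × 1 × 2 = 8 cut set(s).
Minimal cut sets: {Aft magnetorquer is inoperative, C propellant valve is out, Emergency sun sensor offline, Reserve IMU stuck}; {Aft magnetorquer is inoperative, C propellant valve is out, Propellant valve 2 is down, Reserve IMU stuck, South gyro degraded, Upper star tracker lost}; {Aft magnetorquer is inoperative, Emergency sun sensor offline, Redundant rate sensor faulted, Reserve IMU stuck}; {Aft magnetorquer is inoperative, Propellant valve 2 is down, Redundant rate sensor faulted, Reserve IMU stuck, South gyro degraded, Upper star tracker lost}; {Aft magnetorquer is inoperative, C thruster is down, Emergency sun sensor offline, Reserve IMU stuck}; {Aft magnetorquer is inoperative, C thruster is down, Propellant valve 2 is down, Reserve IMU stuck, South gyro degraded, Upper star tracker lost}; {Aft magnetorquer is inoperative, Emergency sun sensor offline, Left reaction wheel degraded, Reserve IMU stuck, Wheel driver is down}; {Aft magnetorquer is inoperative, Left reaction wheel degraded, Propellant valve 2 is down, Reserve IMU stuck, South gyro degraded, Upper star tracker lost, Wheel driver is down}.

8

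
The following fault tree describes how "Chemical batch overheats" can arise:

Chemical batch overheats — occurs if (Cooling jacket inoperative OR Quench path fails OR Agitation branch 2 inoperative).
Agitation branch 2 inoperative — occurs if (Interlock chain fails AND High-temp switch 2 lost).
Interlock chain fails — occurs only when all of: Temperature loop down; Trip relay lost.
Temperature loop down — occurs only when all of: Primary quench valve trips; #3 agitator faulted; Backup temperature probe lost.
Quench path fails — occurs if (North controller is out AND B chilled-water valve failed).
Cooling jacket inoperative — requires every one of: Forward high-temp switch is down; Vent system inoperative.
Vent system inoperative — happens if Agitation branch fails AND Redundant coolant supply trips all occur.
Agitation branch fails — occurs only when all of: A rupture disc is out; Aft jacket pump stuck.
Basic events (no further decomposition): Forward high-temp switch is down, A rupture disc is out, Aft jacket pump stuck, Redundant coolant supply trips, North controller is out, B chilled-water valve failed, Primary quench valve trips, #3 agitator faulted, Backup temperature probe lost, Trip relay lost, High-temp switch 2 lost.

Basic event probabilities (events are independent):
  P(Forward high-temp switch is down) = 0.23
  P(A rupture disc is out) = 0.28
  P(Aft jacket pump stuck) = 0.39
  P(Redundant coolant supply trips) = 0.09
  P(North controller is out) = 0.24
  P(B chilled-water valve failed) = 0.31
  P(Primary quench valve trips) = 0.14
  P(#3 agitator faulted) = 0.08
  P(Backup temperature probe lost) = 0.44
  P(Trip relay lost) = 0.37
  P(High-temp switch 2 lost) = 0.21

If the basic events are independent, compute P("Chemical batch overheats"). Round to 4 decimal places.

P(Agitation branch fails) [AND] = 0.28 × 0.39 = 0.109200
P(Vent system inoperative) [AND] = 0.109200 × 0.09 = 0.009828
P(Cooling jacket inoperative) [AND] = 0.23 × 0.009828 = 0.002260
P(Quench path fails) [AND] = 0.24 × 0.31 = 0.074400
P(Temperature loop down) [AND] = 0.14 × 0.08 × 0.44 = 0.004928
P(Interlock chain fails) [AND] = 0.004928 × 0.37 = 0.001823
P(Agitation branch 2 inoperative) [AND] = 0.001823 × 0.21 = 0.000383
P(Chemical batch overheats) [OR] = 1 − (1−0.002260) × (1−0.074400) × (1−0.000383) = 0.076846
Rounded to 4 decimal places: P(Chemical batch overheats) ≈ 0.0768.

0.0768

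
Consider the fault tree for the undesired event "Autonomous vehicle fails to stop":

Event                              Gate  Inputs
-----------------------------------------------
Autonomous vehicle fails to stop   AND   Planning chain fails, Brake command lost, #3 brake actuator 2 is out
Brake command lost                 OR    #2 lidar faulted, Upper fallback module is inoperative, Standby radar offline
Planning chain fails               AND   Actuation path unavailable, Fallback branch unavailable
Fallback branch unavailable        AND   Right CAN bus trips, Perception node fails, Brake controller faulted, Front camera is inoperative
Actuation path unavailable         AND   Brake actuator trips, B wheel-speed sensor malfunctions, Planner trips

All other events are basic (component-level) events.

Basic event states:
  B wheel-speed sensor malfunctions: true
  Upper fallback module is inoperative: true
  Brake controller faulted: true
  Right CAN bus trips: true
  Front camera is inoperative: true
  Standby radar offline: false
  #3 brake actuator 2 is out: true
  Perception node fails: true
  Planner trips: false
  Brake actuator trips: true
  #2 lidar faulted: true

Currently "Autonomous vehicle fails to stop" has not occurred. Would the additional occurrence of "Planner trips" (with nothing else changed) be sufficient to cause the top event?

Counterfactual: set "Planner trips" to occurred.
Actuation path unavailable [AND]: Brake actuator trips=occurs, B wheel-speed sensor malfunctions=occurs, Planner trips=occurs → all inputs occur → occurs.
Fallback branch unavailable [AND]: Right CAN bus trips=occurs, Perception node fails=occurs, Brake controller faulted=occurs, Front camera is inoperative=occurs → all inputs occur → occurs.
Planning chain fails [AND]: Actuation path unavailable=occurs, Fallback branch unavailable=occurs → all inputs occur → occurs.
Brake command lost [OR]: #2 lidar faulted=occurs, Upper fallback module is inoperative=occurs, Standby radar offline=not → at least one input occurs → occurs.
Autonomous vehicle fails to stop [AND]: Planning chain fails=occurs, Brake command lost=occurs, #3 brake actuator 2 is out=occurs → all inputs occur → occurs.

Yes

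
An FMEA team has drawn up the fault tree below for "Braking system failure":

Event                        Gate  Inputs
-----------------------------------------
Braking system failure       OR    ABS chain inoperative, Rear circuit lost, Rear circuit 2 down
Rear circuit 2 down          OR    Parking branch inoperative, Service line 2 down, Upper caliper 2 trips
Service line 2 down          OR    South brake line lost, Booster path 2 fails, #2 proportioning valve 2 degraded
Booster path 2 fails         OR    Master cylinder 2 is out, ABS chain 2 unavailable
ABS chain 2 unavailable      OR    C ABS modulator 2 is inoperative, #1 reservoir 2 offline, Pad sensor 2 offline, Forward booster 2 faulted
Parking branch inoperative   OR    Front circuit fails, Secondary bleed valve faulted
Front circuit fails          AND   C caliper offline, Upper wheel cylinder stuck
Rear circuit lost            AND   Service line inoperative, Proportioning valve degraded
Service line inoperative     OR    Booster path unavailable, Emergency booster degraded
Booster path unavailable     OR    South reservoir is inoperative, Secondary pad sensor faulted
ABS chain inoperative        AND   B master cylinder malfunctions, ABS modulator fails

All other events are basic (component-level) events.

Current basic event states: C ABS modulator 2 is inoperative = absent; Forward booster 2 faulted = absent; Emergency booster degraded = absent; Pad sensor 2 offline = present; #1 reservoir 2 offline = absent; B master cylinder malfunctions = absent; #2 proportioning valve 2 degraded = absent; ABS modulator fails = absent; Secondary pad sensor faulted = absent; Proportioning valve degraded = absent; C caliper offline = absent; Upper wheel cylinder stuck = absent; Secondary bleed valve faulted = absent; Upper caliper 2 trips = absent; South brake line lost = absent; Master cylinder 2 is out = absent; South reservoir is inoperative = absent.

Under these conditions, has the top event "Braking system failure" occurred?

Yes

ABS chain inoperative [AND]: B master cylinder malfunctions=not, ABS modulator fails=not → not all inputs occur → does not occur.
Booster path unavailable [OR]: South reservoir is inoperative=not, Secondary pad sensor faulted=not → no input occurs → does not occur.
Service line inoperative [OR]: Booster path unavailable=not, Emergency booster degraded=not → no input occurs → does not occur.
Rear circuit lost [AND]: Service line inoperative=not, Proportioning valve degraded=not → not all inputs occur → does not occur.
Front circuit fails [AND]: C caliper offline=not, Upper wheel cylinder stuck=not → not all inputs occur → does not occur.
Parking branch inoperative [OR]: Front circuit fails=not, Secondary bleed valve faulted=not → no input occurs → does not occur.
ABS chain 2 unavailable [OR]: C ABS modulator 2 is inoperative=not, #1 reservoir 2 offline=not, Pad sensor 2 offline=occurs, Forward booster 2 faulted=not → at least one input occurs → occurs.
Booster path 2 fails [OR]: Master cylinder 2 is out=not, ABS chain 2 unavailable=occurs → at least one input occurs → occurs.
Service line 2 down [OR]: South brake line lost=not, Booster path 2 fails=occurs, #2 proportioning valve 2 degraded=not → at least one input occurs → occurs.
Rear circuit 2 down [OR]: Parking branch inoperative=not, Service line 2 down=occurs, Upper caliper 2 trips=not → at least one input occurs → occurs.
Braking system failure [OR]: ABS chain inoperative=not, Rear circuit lost=not, Rear circuit 2 down=occurs → at least one input occurs → occurs.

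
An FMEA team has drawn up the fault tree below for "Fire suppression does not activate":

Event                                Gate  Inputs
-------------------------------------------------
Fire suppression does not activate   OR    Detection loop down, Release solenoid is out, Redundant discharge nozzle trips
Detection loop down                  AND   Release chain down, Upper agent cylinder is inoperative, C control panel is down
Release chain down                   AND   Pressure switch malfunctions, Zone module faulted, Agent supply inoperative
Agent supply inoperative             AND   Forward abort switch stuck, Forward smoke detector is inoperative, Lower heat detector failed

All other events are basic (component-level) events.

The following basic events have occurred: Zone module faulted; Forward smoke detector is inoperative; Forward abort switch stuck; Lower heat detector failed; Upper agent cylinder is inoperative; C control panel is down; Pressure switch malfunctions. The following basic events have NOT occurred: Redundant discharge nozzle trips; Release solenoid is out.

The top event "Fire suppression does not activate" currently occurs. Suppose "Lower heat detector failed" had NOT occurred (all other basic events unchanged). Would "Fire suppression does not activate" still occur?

Counterfactual: set "Lower heat detector failed" to not occurred.
Agent supply inoperative [AND]: Forward abort switch stuck=occurs, Forward smoke detector is inoperative=occurs, Lower heat detector failed=not → not all inputs occur → does not occur.
Release chain down [AND]: Pressure switch malfunctions=occurs, Zone module faulted=occurs, Agent supply inoperative=not → not all inputs occur → does not occur.
Detection loop down [AND]: Release chain down=not, Upper agent cylinder is inoperative=occurs, C control panel is down=occurs → not all inputs occur → does not occur.
Fire suppression does not activate [OR]: Detection loop down=not, Release solenoid is out=not, Redundant discharge nozzle trips=not → no input occurs → does not occur.

No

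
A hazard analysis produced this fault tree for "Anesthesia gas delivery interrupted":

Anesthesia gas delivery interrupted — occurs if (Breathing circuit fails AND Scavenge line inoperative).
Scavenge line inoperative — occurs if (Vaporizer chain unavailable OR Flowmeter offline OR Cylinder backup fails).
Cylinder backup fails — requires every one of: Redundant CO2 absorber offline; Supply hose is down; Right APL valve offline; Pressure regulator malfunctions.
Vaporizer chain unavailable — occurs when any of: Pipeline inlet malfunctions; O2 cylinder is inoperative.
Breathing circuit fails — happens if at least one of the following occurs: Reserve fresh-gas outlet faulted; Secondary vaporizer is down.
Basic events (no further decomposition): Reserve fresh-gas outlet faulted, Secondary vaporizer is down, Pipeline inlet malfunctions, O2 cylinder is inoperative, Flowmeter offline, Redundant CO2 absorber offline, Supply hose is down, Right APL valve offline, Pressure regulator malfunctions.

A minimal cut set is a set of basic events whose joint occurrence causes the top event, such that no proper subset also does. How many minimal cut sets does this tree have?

Breathing circuit fails [OR]: union of children's cut sets → 2 cut set(s).
Vaporizer chain unavailable [OR]: union of children's cut sets → 2 cut set(s).
Cylinder backup fails [AND]: one cut set from each child combined → 1 × 1 × 1 × 1 = 1 cut set(s).
Scavenge line inoperative [OR]: union of children's cut sets → 4 cut set(s).
Anesthesia gas delivery interrupted [AND]: one cut set from each child combined → 2 × 4 = 8 cut set(s).
Minimal cut sets: {Pipeline inlet malfunctions, Reserve fresh-gas outlet faulted}; {O2 cylinder is inoperative, Reserve fresh-gas outlet faulted}; {Flowmeter offline, Reserve fresh-gas outlet faulted}; {Pressure regulator malfunctions, Redundant CO2 absorber offline, Reserve fresh-gas outlet faulted, Right APL valve offline, Supply hose is down}; {Pipeline inlet malfunctions, Secondary vaporizer is down}; {O2 cylinder is inoperative, Secondary vaporizer is down}; {Flowmeter offline, Secondary vaporizer is down}; {Pressure regulator malfunctions, Redundant CO2 absorber offline, Right APL valve offline, Secondary vaporizer is down, Supply hose is down}.

8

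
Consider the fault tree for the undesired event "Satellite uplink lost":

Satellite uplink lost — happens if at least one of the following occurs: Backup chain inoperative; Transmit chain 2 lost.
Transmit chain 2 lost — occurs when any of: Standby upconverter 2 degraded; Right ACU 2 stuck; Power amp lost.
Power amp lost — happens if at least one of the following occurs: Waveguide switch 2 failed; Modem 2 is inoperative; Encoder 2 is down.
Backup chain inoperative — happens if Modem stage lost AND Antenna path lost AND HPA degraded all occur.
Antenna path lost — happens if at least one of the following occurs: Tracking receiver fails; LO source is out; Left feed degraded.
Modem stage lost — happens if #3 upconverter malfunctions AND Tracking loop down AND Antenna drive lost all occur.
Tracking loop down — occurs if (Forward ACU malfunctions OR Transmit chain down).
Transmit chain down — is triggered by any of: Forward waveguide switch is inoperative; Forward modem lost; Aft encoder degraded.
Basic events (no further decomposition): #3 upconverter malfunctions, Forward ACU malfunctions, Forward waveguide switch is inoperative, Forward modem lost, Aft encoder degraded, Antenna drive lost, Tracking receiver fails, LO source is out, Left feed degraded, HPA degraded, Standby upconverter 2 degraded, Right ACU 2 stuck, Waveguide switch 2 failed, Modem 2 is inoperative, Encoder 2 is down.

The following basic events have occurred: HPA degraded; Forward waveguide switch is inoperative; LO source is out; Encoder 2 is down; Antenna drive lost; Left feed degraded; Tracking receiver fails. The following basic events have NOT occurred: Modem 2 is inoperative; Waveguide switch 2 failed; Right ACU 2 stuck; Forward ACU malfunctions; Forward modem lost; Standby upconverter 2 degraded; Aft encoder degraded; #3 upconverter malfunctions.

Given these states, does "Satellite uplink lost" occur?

Transmit chain down [OR]: Forward waveguide switch is inoperative=occurs, Forward modem lost=not, Aft encoder degraded=not → at least one input occurs → occurs.
Tracking loop down [OR]: Forward ACU malfunctions=not, Transmit chain down=occurs → at least one input occurs → occurs.
Modem stage lost [AND]: #3 upconverter malfunctions=not, Tracking loop down=occurs, Antenna drive lost=occurs → not all inputs occur → does not occur.
Antenna path lost [OR]: Tracking receiver fails=occurs, LO source is out=occurs, Left feed degraded=occurs → at least one input occurs → occurs.
Backup chain inoperative [AND]: Modem stage lost=not, Antenna path lost=occurs, HPA degraded=occurs → not all inputs occur → does not occur.
Power amp lost [OR]: Waveguide switch 2 failed=not, Modem 2 is inoperative=not, Encoder 2 is down=occurs → at least one input occurs → occurs.
Transmit chain 2 lost [OR]: Standby upconverter 2 degraded=not, Right ACU 2 stuck=not, Power amp lost=occurs → at least one input occurs → occurs.
Satellite uplink lost [OR]: Backup chain inoperative=not, Transmit chain 2 lost=occurs → at least one input occurs → occurs.

Yes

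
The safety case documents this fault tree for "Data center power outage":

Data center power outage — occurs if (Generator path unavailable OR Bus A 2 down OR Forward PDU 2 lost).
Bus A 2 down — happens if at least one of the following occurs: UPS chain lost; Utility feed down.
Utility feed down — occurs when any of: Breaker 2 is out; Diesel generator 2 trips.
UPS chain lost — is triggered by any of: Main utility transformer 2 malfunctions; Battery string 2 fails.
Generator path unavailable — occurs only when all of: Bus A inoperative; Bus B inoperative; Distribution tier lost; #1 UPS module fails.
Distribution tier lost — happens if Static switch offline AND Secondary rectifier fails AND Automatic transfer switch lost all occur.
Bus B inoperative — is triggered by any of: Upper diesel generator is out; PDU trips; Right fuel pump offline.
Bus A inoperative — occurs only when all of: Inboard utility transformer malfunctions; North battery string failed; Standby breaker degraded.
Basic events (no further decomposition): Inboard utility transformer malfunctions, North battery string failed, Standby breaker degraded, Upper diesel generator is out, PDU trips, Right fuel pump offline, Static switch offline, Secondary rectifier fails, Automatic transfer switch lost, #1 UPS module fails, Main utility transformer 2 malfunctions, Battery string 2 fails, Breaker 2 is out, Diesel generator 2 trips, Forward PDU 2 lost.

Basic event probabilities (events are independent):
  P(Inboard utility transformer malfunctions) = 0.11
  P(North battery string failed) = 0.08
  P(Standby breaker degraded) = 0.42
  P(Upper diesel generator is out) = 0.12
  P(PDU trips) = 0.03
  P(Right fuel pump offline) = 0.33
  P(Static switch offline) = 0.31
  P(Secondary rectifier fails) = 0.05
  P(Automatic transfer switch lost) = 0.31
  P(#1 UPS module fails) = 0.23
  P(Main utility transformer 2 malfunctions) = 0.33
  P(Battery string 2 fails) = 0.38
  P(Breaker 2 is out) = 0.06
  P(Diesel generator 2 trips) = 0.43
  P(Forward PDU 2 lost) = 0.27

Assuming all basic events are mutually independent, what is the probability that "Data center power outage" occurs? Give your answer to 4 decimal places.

0.8375

P(Bus A inoperative) [AND] = 0.11 × 0.08 × 0.42 = 0.003696
P(Bus B inoperative) [OR] = 1 − (1−0.12) × (1−0.03) × (1−0.33) = 0.428088
P(Distribution tier lost) [AND] = 0.31 × 0.05 × 0.31 = 0.004805
P(Generator path unavailable) [AND] = 0.003696 × 0.428088 × 0.004805 × 0.23 = 0.000002
P(UPS chain lost) [OR] = 1 − (1−0.33) × (1−0.38) = 0.584600
P(Utility feed down) [OR] = 1 − (1−0.06) × (1−0.43) = 0.464200
P(Bus A 2 down) [OR] = 1 − (1−0.584600) × (1−0.464200) = 0.777429
P(Data center power outage) [OR] = 1 − (1−0.000002) × (1−0.777429) × (1−0.27) = 0.837523
Rounded to 4 decimal places: P(Data center power outage) ≈ 0.8375.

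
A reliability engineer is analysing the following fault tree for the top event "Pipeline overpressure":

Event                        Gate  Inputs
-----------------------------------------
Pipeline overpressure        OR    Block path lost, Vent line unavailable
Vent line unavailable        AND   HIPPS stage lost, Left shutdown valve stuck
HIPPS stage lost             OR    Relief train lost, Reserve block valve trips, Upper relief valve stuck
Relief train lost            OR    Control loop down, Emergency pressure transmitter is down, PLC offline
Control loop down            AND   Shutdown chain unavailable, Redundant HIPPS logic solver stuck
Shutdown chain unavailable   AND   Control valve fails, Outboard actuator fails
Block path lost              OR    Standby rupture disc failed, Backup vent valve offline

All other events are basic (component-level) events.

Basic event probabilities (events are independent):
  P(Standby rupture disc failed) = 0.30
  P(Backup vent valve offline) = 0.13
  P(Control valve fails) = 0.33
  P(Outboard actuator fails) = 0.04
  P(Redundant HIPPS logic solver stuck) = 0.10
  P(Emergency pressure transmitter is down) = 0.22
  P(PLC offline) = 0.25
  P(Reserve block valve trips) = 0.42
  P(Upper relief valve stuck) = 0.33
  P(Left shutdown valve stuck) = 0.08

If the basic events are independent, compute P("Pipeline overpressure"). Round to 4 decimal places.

P(Block path lost) [OR] = 1 − (1−0.30) × (1−0.13) = 0.391000
P(Shutdown chain unavailable) [AND] = 0.33 × 0.04 = 0.013200
P(Control loop down) [AND] = 0.013200 × 0.10 = 0.001320
P(Relief train lost) [OR] = 1 − (1−0.001320) × (1−0.22) × (1−0.25) = 0.415772
P(HIPPS stage lost) [OR] = 1 − (1−0.415772) × (1−0.42) × (1−0.33) = 0.772969
P(Vent line unavailable) [AND] = 0.772969 × 0.08 = 0.061838
P(Pipeline overpressure) [OR] = 1 − (1−0.391000) × (1−0.061838) = 0.428659
Rounded to 4 decimal places: P(Pipeline overpressure) ≈ 0.4287.

0.4287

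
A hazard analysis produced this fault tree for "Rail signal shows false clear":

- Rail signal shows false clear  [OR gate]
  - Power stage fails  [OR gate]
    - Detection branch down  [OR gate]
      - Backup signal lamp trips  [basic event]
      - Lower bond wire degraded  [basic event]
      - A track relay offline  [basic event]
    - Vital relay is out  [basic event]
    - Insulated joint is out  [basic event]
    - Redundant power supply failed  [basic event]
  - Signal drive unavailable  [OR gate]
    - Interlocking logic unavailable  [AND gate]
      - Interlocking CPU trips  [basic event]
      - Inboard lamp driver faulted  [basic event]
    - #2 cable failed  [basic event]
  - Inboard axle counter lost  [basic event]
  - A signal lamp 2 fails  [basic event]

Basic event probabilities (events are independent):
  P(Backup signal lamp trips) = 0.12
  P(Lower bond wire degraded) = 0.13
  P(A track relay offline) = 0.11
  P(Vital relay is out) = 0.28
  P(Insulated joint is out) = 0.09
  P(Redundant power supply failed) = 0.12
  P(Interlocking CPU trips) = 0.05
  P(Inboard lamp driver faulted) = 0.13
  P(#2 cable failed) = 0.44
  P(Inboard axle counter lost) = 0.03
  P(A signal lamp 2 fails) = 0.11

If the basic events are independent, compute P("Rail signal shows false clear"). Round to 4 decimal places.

P(Detection branch down) [OR] = 1 − (1−0.12) × (1−0.13) × (1−0.11) = 0.318616
P(Power stage fails) [OR] = 1 − (1−0.318616) × (1−0.28) × (1−0.09) × (1−0.12) = 0.607130
P(Interlocking logic unavailable) [AND] = 0.05 × 0.13 = 0.006500
P(Signal drive unavailable) [OR] = 1 − (1−0.006500) × (1−0.44) = 0.443640
P(Rail signal shows false clear) [OR] = 1 − (1−0.607130) × (1−0.443640) × (1−0.03) × (1−0.11) = 0.811302
Rounded to 4 decimal places: P(Rail signal shows false clear) ≈ 0.8113.

0.8113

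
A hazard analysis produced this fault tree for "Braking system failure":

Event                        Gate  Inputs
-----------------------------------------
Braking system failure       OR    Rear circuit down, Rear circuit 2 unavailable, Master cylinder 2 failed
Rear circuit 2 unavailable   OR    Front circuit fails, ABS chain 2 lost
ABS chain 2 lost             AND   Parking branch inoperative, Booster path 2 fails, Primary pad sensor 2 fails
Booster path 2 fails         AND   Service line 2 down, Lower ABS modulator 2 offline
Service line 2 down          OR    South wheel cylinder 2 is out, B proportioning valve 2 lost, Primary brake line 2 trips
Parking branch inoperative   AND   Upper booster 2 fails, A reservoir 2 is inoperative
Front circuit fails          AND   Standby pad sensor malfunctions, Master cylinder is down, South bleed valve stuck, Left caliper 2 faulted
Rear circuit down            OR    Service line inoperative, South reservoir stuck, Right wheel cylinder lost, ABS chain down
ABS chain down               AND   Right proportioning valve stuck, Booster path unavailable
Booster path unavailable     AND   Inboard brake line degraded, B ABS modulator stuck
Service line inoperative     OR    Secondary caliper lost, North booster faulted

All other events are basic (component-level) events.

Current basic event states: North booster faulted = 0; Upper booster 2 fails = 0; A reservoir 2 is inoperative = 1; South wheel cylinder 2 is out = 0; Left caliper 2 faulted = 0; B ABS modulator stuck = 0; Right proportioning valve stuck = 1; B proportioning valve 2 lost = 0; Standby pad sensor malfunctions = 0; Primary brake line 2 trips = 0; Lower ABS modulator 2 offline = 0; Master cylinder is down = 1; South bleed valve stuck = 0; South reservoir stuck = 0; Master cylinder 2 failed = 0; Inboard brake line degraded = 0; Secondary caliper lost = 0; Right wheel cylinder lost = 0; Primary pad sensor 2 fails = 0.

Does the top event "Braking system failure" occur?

Service line inoperative [OR]: Secondary caliper lost=not, North booster faulted=not → no input occurs → does not occur.
Booster path unavailable [AND]: Inboard brake line degraded=not, B ABS modulator stuck=not → not all inputs occur → does not occur.
ABS chain down [AND]: Right proportioning valve stuck=occurs, Booster path unavailable=not → not all inputs occur → does not occur.
Rear circuit down [OR]: Service line inoperative=not, South reservoir stuck=not, Right wheel cylinder lost=not, ABS chain down=not → no input occurs → does not occur.
Front circuit fails [AND]: Standby pad sensor malfunctions=not, Master cylinder is down=occurs, South bleed valve stuck=not, Left caliper 2 faulted=not → not all inputs occur → does not occur.
Parking branch inoperative [AND]: Upper booster 2 fails=not, A reservoir 2 is inoperative=occurs → not all inputs occur → does not occur.
Service line 2 down [OR]: South wheel cylinder 2 is out=not, B proportioning valve 2 lost=not, Primary brake line 2 trips=not → no input occurs → does not occur.
Booster path 2 fails [AND]: Service line 2 down=not, Lower ABS modulator 2 offline=not → not all inputs occur → does not occur.
ABS chain 2 lost [AND]: Parking branch inoperative=not, Booster path 2 fails=not, Primary pad sensor 2 fails=not → not all inputs occur → does not occur.
Rear circuit 2 unavailable [OR]: Front circuit fails=not, ABS chain 2 lost=not → no input occurs → does not occur.
Braking system failure [OR]: Rear circuit down=not, Rear circuit 2 unavailable=not, Master cylinder 2 failed=not → no input occurs → does not occur.

No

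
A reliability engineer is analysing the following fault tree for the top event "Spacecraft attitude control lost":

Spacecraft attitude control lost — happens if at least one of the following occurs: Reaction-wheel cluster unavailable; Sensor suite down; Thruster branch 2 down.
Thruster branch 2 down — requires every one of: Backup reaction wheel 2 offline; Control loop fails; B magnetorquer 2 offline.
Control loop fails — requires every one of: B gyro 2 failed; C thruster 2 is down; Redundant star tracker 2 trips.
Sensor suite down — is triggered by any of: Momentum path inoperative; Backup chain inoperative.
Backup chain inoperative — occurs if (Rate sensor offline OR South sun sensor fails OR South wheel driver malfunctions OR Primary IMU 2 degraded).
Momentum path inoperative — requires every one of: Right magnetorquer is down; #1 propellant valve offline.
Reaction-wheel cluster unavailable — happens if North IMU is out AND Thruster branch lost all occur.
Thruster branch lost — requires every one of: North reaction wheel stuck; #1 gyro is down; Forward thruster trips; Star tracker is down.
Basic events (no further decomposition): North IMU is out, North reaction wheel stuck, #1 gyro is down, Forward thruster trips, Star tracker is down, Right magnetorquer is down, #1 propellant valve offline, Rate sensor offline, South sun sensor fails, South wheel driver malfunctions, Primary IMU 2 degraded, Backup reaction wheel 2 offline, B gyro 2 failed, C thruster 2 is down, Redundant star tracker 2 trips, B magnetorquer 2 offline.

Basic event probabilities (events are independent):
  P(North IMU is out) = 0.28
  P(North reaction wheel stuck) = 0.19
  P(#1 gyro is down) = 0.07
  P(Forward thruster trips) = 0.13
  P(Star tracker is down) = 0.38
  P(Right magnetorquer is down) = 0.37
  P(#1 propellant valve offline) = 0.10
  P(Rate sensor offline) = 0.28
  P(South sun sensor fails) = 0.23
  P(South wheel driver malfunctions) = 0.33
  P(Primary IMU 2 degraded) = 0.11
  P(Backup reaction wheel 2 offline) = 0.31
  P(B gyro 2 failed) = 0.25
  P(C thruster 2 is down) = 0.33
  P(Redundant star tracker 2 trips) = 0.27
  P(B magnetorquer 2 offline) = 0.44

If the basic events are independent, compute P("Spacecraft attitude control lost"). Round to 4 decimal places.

P(Thruster branch lost) [AND] = 0.19 × 0.07 × 0.13 × 0.38 = 0.000657
P(Reaction-wheel cluster unavailable) [AND] = 0.28 × 0.000657 = 0.000184
P(Momentum path inoperative) [AND] = 0.37 × 0.10 = 0.037000
P(Backup chain inoperative) [OR] = 1 − (1−0.28) × (1−0.23) × (1−0.33) × (1−0.11) = 0.669411
P(Sensor suite down) [OR] = 1 − (1−0.037000) × (1−0.669411) = 0.681643
P(Control loop fails) [AND] = 0.25 × 0.33 × 0.27 = 0.022275
P(Thruster branch 2 down) [AND] = 0.31 × 0.022275 × 0.44 = 0.003038
P(Spacecraft attitude control lost) [OR] = 1 − (1−0.000184) × (1−0.681643) × (1−0.003038) = 0.682669
Rounded to 4 decimal places: P(Spacecraft attitude control lost) ≈ 0.6827.

0.6827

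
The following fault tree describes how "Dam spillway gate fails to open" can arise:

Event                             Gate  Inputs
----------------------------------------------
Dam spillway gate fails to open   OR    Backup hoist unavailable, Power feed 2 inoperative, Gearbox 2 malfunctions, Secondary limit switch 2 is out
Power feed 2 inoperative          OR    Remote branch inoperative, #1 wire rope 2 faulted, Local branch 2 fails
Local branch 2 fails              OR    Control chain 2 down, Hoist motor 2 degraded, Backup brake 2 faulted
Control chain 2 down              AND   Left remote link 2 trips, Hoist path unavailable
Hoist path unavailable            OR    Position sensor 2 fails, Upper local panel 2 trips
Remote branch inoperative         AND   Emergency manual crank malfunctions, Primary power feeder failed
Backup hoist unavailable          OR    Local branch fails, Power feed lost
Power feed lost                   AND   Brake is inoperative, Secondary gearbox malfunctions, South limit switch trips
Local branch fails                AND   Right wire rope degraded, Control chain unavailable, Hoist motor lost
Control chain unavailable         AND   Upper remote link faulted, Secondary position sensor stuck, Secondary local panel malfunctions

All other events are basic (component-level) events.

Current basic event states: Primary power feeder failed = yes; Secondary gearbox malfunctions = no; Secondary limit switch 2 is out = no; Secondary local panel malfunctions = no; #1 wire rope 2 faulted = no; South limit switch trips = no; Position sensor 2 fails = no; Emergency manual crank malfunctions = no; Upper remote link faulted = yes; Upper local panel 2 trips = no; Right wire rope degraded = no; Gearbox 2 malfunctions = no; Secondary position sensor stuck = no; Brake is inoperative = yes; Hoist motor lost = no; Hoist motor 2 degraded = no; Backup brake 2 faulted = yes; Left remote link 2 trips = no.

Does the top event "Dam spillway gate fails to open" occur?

Control chain unavailable [AND]: Upper remote link faulted=occurs, Secondary position sensor stuck=not, Secondary local panel malfunctions=not → not all inputs occur → does not occur.
Local branch fails [AND]: Right wire rope degraded=not, Control chain unavailable=not, Hoist motor lost=not → not all inputs occur → does not occur.
Power feed lost [AND]: Brake is inoperative=occurs, Secondary gearbox malfunctions=not, South limit switch trips=not → not all inputs occur → does not occur.
Backup hoist unavailable [OR]: Local branch fails=not, Power feed lost=not → no input occurs → does not occur.
Remote branch inoperative [AND]: Emergency manual crank malfunctions=not, Primary power feeder failed=occurs → not all inputs occur → does not occur.
Hoist path unavailable [OR]: Position sensor 2 fails=not, Upper local panel 2 trips=not → no input occurs → does not occur.
Control chain 2 down [AND]: Left remote link 2 trips=not, Hoist path unavailable=not → not all inputs occur → does not occur.
Local branch 2 fails [OR]: Control chain 2 down=not, Hoist motor 2 degraded=not, Backup brake 2 faulted=occurs → at least one input occurs → occurs.
Power feed 2 inoperative [OR]: Remote branch inoperative=not, #1 wire rope 2 faulted=not, Local branch 2 fails=occurs → at least one input occurs → occurs.
Dam spillway gate fails to open [OR]: Backup hoist unavailable=not, Power feed 2 inoperative=occurs, Gearbox 2 malfunctions=not, Secondary limit switch 2 is out=not → at least one input occurs → occurs.

Yes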